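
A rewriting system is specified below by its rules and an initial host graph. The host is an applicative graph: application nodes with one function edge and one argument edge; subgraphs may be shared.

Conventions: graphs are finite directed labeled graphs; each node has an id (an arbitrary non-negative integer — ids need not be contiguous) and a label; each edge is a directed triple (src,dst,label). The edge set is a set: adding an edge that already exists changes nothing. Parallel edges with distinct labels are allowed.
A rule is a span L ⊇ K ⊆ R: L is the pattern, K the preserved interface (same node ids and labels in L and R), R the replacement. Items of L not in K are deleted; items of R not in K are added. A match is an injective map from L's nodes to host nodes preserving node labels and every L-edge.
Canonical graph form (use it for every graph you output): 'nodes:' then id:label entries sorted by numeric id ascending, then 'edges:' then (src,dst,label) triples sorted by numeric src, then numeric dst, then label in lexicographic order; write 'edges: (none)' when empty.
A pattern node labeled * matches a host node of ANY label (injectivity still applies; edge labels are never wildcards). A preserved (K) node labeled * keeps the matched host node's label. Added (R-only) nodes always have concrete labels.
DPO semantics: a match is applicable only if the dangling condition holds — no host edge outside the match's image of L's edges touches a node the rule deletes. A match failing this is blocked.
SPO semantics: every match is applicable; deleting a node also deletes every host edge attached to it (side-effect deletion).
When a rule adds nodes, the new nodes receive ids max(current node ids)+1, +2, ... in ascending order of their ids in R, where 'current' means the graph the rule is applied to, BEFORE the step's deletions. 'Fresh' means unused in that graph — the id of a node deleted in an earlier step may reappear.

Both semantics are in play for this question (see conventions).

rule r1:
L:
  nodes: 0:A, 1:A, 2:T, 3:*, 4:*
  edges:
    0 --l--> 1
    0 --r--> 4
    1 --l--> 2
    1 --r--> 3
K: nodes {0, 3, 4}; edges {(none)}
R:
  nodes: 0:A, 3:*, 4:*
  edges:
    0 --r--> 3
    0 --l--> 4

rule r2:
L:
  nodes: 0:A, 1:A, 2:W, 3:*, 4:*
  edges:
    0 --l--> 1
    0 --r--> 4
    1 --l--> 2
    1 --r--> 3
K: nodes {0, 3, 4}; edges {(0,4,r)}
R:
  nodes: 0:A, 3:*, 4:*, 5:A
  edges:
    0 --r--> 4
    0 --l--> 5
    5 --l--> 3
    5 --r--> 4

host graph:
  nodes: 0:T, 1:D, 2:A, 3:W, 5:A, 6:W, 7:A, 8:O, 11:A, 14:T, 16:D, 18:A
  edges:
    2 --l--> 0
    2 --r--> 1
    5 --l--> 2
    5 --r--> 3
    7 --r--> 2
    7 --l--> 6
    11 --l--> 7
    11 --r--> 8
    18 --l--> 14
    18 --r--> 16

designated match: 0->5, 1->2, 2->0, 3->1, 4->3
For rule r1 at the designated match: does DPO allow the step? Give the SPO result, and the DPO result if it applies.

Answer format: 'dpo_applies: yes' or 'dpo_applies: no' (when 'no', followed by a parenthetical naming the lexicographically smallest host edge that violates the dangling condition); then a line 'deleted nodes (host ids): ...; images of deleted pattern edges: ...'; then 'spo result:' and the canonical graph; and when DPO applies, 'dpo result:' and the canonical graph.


dpo_applies: no
(the rule deletes node 2, which keeps host edge (7,2,r) outside the match image — the dangling condition fails, DPO blocks; SPO proceeds and side-deletes such edges)
deleted nodes (host ids): 0, 2; images of deleted pattern edges: (2,0,l); (2,1,r); (5,2,l); (5,3,r)
spo result:
nodes: 1:D, 3:W, 5:A, 6:W, 7:A, 8:O, 11:A, 14:T, 16:D, 18:A
edges: (5,1,r); (5,3,l); (7,6,l); (11,7,l); (11,8,r); (18,14,l); (18,16,r)


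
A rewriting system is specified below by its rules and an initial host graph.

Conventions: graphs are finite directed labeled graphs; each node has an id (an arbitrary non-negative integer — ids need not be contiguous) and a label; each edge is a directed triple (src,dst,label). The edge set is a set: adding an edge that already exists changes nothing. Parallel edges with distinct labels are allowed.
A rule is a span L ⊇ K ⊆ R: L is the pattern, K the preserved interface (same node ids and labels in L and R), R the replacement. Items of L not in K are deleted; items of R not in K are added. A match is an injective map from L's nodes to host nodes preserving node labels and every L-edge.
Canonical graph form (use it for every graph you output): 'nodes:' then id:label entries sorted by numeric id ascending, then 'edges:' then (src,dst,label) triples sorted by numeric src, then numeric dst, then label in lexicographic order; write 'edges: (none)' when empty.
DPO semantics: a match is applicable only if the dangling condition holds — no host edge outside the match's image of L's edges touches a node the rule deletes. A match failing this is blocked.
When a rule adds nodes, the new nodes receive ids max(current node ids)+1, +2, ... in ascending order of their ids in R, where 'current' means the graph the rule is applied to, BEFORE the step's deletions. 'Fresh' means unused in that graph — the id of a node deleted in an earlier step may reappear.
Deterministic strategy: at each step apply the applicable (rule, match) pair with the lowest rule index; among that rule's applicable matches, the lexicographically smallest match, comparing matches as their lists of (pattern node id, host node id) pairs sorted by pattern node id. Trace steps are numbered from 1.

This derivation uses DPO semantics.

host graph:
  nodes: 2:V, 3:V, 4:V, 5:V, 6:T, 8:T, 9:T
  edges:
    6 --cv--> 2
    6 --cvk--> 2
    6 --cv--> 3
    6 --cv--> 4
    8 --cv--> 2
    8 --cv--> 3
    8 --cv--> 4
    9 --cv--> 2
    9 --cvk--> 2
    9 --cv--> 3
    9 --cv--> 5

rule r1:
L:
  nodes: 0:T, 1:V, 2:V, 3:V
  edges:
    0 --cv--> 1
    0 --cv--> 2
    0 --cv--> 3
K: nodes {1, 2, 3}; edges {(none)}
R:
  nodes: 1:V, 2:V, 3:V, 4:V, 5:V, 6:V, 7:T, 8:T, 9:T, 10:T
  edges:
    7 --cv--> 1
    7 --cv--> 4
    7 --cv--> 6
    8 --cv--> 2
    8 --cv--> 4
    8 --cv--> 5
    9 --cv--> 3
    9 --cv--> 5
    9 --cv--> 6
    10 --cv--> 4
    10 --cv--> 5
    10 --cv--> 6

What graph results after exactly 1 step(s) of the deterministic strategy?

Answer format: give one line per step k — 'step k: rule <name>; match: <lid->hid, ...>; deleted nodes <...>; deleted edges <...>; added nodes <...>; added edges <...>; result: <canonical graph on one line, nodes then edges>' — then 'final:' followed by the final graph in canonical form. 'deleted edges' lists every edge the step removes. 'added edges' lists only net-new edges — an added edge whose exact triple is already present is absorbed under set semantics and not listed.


step 1: rule r1; match: 0->8, 1->2, 2->3, 3->4; deleted nodes 8; deleted edges (8,2,cv); (8,3,cv); (8,4,cv); added nodes 10, 11, 12, 13, 14, 15, 16; added edges (13,2,cv); (13,10,cv); (13,12,cv); (14,3,cv); (14,10,cv); (14,11,cv); (15,4,cv); (15,11,cv); (15,12,cv); (16,10,cv); (16,11,cv); (16,12,cv); result: nodes: 2:V, 3:V, 4:V, 5:V, 6:T, 9:T, 10:V, 11:V, 12:V, 13:T, 14:T, 15:T, 16:T edges: (6,2,cv); (6,2,cvk); (6,3,cv); (6,4,cv); (9,2,cv); (9,2,cvk); (9,3,cv); (9,5,cv); (13,2,cv); (13,10,cv); (13,12,cv); (14,3,cv); (14,10,cv); (14,11,cv); (15,4,cv); (15,11,cv); (15,12,cv); (16,10,cv); (16,11,cv); (16,12,cv)
final:
nodes: 2:V, 3:V, 4:V, 5:V, 6:T, 9:T, 10:V, 11:V, 12:V, 13:T, 14:T, 15:T, 16:T
edges: (6,2,cv); (6,2,cvk); (6,3,cv); (6,4,cv); (9,2,cv); (9,2,cvk); (9,3,cv); (9,5,cv); (13,2,cv); (13,10,cv); (13,12,cv); (14,3,cv); (14,10,cv); (14,11,cv); (15,4,cv); (15,11,cv); (15,12,cv); (16,10,cv); (16,11,cv); (16,12,cv)


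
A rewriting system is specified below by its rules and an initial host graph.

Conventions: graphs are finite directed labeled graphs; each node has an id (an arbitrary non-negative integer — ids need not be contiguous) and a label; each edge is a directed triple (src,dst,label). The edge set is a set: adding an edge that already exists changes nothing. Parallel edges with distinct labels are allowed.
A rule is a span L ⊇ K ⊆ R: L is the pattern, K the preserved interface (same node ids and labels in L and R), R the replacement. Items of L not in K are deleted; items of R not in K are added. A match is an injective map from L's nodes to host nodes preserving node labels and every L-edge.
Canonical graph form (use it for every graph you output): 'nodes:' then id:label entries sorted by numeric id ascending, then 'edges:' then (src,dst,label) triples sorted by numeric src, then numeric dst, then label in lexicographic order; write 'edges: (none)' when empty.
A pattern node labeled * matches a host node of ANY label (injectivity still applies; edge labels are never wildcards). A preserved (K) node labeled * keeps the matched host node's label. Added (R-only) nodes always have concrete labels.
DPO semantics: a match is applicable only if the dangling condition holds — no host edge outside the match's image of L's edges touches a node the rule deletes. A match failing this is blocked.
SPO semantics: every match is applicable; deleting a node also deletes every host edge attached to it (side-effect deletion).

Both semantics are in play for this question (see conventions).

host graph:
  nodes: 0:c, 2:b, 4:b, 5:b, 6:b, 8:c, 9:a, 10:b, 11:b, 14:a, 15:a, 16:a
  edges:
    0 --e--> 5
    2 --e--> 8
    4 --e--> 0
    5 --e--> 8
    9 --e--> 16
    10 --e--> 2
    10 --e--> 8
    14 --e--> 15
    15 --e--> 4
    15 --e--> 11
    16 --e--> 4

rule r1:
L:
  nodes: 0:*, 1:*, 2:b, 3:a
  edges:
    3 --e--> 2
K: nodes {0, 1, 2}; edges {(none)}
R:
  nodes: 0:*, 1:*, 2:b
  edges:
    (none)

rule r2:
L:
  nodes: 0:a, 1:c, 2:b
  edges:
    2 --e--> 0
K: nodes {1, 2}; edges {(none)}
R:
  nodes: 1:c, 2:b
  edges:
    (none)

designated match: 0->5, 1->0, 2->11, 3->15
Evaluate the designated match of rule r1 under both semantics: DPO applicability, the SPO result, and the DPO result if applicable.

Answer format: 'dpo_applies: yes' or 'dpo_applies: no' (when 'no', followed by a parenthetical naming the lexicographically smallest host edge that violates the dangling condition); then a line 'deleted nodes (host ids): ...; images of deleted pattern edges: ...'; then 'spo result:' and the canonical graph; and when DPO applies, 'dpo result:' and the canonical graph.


dpo_applies: no
(the rule deletes node 15, which keeps host edge (14,15,e) outside the match image — the dangling condition fails, DPO blocks; SPO proceeds and side-deletes such edges)
deleted nodes (host ids): 15; images of deleted pattern edges: (15,11,e)
spo result:
nodes: 0:c, 2:b, 4:b, 5:b, 6:b, 8:c, 9:a, 10:b, 11:b, 14:a, 16:a
edges: (0,5,e); (2,8,e); (4,0,e); (5,8,e); (9,16,e); (10,2,e); (10,8,e); (16,4,e)


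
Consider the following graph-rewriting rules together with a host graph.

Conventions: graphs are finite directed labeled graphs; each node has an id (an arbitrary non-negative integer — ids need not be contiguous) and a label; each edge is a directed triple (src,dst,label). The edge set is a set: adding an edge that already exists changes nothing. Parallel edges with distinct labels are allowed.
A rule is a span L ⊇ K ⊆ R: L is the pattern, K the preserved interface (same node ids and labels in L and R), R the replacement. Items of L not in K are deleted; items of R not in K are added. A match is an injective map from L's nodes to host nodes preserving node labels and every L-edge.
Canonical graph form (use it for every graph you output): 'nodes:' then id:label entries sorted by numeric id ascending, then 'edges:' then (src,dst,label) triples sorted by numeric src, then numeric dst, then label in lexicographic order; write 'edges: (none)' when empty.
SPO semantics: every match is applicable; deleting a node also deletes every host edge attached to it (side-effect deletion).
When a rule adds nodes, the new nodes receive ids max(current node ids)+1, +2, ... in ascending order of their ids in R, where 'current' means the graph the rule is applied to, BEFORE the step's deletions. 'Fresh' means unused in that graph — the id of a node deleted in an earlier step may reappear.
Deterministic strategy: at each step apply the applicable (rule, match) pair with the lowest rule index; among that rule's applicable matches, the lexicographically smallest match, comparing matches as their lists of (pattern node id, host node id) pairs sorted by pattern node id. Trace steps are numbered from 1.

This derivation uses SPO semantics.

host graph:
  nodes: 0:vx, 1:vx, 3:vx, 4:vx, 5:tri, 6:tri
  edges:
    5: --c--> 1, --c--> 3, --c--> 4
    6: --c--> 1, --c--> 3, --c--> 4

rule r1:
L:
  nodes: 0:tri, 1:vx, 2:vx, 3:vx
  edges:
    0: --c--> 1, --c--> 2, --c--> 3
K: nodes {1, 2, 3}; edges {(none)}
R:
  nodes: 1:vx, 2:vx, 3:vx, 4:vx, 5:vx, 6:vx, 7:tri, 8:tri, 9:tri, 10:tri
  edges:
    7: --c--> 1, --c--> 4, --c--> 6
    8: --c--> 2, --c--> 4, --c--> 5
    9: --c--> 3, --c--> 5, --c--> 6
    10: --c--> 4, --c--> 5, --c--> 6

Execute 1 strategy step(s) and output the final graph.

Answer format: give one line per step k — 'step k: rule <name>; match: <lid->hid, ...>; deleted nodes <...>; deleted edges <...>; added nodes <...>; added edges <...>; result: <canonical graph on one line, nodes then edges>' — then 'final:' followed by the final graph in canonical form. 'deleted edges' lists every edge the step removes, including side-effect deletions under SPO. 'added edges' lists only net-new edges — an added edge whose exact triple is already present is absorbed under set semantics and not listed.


step 1: rule r1; match: 0->5, 1->1, 2->3, 3->4; deleted nodes 5; deleted edges (5,1,c); (5,3,c); (5,4,c); added nodes 7, 8, 9, 10, 11, 12, 13; added edges (10,1,c); (10,7,c); (10,9,c); (11,3,c); (11,7,c); (11,8,c); (12,4,c); (12,8,c); (12,9,c); (13,7,c); (13,8,c); (13,9,c); result: nodes: 0:vx, 1:vx, 3:vx, 4:vx, 6:tri, 7:vx, 8:vx, 9:vx, 10:tri, 11:tri, 12:tri, 13:tri edges: (6,1,c); (6,3,c); (6,4,c); (10,1,c); (10,7,c); (10,9,c); (11,3,c); (11,7,c); (11,8,c); (12,4,c); (12,8,c); (12,9,c); (13,7,c); (13,8,c); (13,9,c)
final:
nodes: 0:vx, 1:vx, 3:vx, 4:vx, 6:tri, 7:vx, 8:vx, 9:vx, 10:tri, 11:tri, 12:tri, 13:tri
edges: (6,1,c); (6,3,c); (6,4,c); (10,1,c); (10,7,c); (10,9,c); (11,3,c); (11,7,c); (11,8,c); (12,4,c); (12,8,c); (12,9,c); (13,7,c); (13,8,c); (13,9,c)


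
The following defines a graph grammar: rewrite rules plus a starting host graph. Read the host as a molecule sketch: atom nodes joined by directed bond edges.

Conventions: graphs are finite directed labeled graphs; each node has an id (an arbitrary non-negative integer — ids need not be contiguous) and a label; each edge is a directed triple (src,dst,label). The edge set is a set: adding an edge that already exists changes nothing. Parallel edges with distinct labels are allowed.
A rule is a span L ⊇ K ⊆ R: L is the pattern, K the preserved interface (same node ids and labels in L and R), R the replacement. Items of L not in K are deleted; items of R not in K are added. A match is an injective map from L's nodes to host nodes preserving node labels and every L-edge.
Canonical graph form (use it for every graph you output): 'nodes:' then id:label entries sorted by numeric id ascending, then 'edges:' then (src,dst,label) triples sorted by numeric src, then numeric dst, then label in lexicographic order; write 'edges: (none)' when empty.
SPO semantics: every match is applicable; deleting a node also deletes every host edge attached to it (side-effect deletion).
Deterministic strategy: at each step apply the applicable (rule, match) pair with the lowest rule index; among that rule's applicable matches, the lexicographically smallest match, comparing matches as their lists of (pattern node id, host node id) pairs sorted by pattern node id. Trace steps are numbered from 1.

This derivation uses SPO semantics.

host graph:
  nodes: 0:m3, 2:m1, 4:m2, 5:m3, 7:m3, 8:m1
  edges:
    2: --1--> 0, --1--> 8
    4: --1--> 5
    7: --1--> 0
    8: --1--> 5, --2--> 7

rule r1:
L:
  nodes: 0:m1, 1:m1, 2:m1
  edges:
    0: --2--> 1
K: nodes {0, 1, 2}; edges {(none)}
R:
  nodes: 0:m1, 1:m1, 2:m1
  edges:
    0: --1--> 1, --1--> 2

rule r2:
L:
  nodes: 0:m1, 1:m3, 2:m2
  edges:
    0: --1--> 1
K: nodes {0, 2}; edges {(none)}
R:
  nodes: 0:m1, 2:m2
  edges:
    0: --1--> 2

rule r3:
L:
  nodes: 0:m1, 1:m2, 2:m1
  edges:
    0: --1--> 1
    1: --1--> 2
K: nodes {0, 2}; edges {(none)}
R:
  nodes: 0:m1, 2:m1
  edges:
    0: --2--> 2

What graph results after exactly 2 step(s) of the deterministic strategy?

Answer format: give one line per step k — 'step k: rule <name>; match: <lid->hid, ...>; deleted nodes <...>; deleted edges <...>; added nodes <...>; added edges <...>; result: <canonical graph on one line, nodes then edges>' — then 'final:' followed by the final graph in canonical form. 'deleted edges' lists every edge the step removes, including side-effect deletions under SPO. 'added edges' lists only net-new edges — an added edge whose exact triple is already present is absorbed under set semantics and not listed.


step 1: rule r2; match: 0->2, 1->0, 2->4; deleted nodes 0; deleted edges (2,0,1); (7,0,1); added nodes (none); added edges (2,4,1); result: nodes: 2:m1, 4:m2, 5:m3, 7:m3, 8:m1 edges: (2,4,1); (2,8,1); (4,5,1); (8,5,1); (8,7,2)
step 2: rule r2; match: 0->8, 1->5, 2->4; deleted nodes 5; deleted edges (4,5,1); (8,5,1); added nodes (none); added edges (8,4,1); result: nodes: 2:m1, 4:m2, 7:m3, 8:m1 edges: (2,4,1); (2,8,1); (8,4,1); (8,7,2)
final:
nodes: 2:m1, 4:m2, 7:m3, 8:m1
edges: (2,4,1); (2,8,1); (8,4,1); (8,7,2)


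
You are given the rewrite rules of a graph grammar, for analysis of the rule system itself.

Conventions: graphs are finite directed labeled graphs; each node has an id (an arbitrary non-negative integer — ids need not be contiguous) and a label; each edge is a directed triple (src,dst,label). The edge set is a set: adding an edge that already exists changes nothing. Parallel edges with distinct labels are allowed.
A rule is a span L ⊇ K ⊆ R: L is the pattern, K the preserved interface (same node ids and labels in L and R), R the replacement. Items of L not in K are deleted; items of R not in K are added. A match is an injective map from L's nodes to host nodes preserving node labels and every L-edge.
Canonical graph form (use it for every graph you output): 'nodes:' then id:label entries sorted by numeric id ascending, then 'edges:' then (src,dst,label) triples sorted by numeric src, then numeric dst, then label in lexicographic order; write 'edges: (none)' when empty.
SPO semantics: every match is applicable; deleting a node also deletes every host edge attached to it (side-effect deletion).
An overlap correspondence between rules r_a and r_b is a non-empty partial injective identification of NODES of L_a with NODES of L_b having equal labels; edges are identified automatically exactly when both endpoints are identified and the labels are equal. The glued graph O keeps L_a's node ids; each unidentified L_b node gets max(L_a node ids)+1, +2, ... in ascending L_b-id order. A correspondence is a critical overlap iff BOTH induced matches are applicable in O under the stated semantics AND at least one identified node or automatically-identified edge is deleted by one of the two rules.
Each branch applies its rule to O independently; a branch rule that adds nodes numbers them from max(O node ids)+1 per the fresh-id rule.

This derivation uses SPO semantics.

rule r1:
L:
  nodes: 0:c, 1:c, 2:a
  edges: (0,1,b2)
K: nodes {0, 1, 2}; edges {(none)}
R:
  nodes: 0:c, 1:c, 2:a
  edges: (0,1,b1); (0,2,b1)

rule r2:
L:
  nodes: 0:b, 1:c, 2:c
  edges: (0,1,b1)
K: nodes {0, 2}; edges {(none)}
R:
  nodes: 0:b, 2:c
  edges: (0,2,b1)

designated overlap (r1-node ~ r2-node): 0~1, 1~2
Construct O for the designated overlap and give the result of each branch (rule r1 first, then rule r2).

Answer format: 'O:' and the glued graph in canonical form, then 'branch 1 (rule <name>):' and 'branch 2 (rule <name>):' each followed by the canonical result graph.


O:
nodes: 0:c, 1:c, 2:a, 3:b
edges: (0,1,b2); (3,0,b1)
branch 1 (rule r1):
nodes: 0:c, 1:c, 2:a, 3:b
edges: (0,1,b1); (0,2,b1); (3,0,b1)
branch 2 (rule r2):
nodes: 1:c, 2:a, 3:b
edges: (3,1,b1)


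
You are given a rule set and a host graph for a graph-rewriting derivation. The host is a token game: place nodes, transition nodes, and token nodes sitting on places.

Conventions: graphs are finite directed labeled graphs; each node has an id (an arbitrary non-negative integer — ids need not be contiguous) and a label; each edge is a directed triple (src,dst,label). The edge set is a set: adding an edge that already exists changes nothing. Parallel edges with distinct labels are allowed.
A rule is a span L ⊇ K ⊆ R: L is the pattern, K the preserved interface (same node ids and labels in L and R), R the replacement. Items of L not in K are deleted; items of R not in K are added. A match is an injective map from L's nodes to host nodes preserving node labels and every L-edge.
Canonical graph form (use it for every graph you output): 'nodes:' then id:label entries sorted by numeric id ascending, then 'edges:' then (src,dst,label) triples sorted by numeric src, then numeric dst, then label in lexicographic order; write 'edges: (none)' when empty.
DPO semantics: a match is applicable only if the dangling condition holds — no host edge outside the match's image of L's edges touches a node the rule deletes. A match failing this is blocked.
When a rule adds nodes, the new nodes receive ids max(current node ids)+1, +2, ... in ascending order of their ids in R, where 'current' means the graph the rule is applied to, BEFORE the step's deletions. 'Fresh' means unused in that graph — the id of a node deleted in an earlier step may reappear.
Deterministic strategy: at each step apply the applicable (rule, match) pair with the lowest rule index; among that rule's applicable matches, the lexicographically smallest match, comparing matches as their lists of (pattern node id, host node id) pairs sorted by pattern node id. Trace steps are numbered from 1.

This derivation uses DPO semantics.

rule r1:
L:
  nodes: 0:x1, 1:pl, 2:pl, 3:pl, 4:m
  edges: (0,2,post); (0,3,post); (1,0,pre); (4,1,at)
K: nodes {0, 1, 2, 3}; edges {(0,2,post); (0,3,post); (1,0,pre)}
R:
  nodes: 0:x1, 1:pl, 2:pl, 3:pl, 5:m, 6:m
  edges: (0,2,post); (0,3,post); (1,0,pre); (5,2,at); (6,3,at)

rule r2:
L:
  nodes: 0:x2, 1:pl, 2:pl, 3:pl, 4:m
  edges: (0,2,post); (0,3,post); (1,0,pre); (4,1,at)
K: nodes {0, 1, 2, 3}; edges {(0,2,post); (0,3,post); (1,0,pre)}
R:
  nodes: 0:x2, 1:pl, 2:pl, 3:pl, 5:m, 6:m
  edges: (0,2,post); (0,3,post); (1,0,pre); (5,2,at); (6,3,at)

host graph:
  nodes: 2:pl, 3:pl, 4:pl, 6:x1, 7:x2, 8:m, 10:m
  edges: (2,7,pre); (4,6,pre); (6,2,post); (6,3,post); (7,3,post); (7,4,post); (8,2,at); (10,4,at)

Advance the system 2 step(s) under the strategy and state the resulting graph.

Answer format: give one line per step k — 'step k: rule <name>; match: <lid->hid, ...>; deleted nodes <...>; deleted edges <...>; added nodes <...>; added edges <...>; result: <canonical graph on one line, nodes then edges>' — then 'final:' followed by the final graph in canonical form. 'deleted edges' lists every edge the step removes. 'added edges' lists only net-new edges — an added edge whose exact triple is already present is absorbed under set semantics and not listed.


step 1: rule r1; match: 0->6, 1->4, 2->2, 3->3, 4->10; deleted nodes 10; deleted edges (10,4,at); added nodes 11, 12; added edges (11,2,at); (12,3,at); result: nodes: 2:pl, 3:pl, 4:pl, 6:x1, 7:x2, 8:m, 11:m, 12:m edges: (2,7,pre); (4,6,pre); (6,2,post); (6,3,post); (7,3,post); (7,4,post); (8,2,at); (11,2,at); (12,3,at)
step 2: rule r2; match: 0->7, 1->2, 2->3, 3->4, 4->8; deleted nodes 8; deleted edges (8,2,at); added nodes 13, 14; added edges (13,3,at); (14,4,at); result: nodes: 2:pl, 3:pl, 4:pl, 6:x1, 7:x2, 11:m, 12:m, 13:m, 14:m edges: (2,7,pre); (4,6,pre); (6,2,post); (6,3,post); (7,3,post); (7,4,post); (11,2,at); (12,3,at); (13,3,at); (14,4,at)
final:
nodes: 2:pl, 3:pl, 4:pl, 6:x1, 7:x2, 11:m, 12:m, 13:m, 14:m
edges: (2,7,pre); (4,6,pre); (6,2,post); (6,3,post); (7,3,post); (7,4,post); (11,2,at); (12,3,at); (13,3,at); (14,4,at)


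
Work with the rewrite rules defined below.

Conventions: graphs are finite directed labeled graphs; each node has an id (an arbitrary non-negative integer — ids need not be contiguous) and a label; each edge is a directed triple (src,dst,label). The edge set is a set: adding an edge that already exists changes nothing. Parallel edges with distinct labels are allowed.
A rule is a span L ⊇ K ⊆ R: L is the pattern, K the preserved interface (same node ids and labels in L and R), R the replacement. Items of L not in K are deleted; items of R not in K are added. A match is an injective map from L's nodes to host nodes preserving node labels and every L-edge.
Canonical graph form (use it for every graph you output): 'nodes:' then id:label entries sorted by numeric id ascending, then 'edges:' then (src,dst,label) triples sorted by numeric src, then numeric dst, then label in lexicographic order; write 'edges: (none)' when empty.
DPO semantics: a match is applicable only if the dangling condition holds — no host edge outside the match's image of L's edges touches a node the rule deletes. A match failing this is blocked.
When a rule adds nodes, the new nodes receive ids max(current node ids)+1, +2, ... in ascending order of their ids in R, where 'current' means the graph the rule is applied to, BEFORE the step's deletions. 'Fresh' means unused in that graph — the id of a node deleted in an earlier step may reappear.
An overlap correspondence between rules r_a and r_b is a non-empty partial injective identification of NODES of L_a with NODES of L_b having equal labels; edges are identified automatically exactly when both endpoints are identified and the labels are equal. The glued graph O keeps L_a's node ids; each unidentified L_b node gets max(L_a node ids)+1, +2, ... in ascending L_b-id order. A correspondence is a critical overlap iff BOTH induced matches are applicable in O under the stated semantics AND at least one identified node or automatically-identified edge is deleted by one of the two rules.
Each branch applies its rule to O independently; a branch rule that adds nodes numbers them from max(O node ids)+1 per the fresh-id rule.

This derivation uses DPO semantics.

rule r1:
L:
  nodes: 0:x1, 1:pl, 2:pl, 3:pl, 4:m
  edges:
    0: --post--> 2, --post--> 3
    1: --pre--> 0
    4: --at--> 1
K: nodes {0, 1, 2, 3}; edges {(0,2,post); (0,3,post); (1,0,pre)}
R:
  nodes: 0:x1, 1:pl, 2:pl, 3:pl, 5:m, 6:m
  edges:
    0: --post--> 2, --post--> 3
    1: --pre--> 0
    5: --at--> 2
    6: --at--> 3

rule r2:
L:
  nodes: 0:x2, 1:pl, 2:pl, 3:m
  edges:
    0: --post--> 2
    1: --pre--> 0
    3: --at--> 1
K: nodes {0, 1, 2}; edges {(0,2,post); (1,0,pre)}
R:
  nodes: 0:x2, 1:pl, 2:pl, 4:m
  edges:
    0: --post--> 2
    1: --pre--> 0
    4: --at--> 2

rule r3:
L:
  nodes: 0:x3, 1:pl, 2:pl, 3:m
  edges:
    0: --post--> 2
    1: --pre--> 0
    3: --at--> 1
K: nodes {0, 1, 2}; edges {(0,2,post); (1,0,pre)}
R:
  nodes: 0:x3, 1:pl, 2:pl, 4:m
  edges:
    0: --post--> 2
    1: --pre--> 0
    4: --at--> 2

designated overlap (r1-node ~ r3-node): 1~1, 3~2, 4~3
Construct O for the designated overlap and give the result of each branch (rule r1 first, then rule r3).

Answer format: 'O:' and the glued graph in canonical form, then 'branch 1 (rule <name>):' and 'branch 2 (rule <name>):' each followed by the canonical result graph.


O:
nodes: 0:x1, 1:pl, 2:pl, 3:pl, 4:m, 5:x3
edges: (0,2,post); (0,3,post); (1,0,pre); (1,5,pre); (4,1,at); (5,3,post)
branch 1 (rule r1):
nodes: 0:x1, 1:pl, 2:pl, 3:pl, 5:x3, 6:m, 7:m
edges: (0,2,post); (0,3,post); (1,0,pre); (1,5,pre); (5,3,post); (6,2,at); (7,3,at)
branch 2 (rule r3):
nodes: 0:x1, 1:pl, 2:pl, 3:pl, 5:x3, 6:m
edges: (0,2,post); (0,3,post); (1,0,pre); (1,5,pre); (5,3,post); (6,3,at)


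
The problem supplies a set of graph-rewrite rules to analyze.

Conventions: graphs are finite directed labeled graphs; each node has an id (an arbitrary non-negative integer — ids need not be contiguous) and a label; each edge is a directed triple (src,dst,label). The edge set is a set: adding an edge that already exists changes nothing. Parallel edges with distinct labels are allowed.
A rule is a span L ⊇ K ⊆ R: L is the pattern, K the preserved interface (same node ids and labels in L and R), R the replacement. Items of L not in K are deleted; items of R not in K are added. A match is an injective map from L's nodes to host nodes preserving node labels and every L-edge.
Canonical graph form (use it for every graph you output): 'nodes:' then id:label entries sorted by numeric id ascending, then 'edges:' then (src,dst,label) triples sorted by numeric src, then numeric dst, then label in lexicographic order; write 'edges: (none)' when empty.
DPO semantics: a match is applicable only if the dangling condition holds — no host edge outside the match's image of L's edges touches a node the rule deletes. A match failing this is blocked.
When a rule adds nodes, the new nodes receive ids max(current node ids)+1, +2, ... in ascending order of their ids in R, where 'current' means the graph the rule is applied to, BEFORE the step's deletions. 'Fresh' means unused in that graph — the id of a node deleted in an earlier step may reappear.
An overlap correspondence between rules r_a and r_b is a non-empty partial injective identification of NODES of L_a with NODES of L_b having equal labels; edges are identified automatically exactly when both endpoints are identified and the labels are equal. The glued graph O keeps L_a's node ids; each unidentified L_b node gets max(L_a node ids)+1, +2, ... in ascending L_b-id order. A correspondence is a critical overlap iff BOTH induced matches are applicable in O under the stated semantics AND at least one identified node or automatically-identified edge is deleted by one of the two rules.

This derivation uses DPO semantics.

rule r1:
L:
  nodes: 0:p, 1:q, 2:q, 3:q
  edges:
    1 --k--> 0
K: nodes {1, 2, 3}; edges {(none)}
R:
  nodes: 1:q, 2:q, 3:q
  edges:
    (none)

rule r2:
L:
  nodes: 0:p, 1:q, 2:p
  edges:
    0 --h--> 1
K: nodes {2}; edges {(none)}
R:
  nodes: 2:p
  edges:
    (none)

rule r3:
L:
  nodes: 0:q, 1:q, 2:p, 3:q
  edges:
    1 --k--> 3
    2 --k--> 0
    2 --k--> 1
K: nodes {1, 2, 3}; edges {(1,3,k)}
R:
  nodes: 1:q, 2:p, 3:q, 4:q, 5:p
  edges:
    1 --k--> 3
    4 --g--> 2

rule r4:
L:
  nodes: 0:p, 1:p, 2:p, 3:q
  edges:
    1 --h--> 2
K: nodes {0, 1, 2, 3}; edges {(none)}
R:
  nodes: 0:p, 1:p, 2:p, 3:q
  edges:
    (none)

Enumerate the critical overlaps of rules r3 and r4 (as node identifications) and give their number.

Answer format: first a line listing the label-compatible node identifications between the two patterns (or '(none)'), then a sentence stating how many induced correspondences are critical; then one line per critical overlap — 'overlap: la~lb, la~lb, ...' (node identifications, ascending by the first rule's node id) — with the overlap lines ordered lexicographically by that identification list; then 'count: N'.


label-compatible node identifications between L(r3) and L(r4): 0~3, 1~3, 2~0, 2~1, 2~2, 3~3
4 of the induced correspondences are critical overlaps of r3 and r4.
overlap: 0~3
overlap: 0~3, 2~0
overlap: 0~3, 2~1
overlap: 0~3, 2~2
count: 4


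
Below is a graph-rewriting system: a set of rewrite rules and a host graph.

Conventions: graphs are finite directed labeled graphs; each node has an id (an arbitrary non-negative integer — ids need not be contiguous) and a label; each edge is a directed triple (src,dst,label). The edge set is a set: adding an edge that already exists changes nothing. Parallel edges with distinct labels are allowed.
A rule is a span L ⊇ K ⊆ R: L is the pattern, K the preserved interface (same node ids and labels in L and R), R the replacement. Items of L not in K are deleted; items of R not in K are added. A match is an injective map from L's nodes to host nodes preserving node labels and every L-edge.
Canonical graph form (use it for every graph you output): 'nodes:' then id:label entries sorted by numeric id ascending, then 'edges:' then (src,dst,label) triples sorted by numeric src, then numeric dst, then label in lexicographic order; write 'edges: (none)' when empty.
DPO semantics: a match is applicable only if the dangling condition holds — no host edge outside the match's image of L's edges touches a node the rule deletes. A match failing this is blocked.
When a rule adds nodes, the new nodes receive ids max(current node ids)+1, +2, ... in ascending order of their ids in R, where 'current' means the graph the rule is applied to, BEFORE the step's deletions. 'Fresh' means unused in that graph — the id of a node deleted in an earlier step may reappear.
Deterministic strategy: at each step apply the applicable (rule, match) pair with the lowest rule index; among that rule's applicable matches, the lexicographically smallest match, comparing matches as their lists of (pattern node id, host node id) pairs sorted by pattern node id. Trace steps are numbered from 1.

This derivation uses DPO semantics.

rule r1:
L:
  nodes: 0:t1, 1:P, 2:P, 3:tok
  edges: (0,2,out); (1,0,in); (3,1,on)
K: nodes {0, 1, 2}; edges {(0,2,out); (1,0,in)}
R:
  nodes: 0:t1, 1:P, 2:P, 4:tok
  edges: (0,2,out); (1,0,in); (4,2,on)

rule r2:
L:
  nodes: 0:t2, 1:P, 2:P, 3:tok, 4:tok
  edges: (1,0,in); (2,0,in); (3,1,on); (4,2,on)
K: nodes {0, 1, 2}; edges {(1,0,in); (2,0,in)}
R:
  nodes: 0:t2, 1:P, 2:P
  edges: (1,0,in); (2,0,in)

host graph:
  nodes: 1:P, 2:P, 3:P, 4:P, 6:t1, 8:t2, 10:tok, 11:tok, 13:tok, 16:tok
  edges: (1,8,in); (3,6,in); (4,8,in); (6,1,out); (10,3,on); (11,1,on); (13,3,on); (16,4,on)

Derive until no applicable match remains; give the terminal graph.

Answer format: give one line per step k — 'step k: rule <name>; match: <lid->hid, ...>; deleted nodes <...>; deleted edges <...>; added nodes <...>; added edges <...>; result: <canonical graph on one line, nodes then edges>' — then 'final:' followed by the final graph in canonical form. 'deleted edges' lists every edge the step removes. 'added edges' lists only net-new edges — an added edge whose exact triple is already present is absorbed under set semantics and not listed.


step 1: rule r1; match: 0->6, 1->3, 2->1, 3->10; deleted nodes 10; deleted edges (10,3,on); added nodes 17; added edges (17,1,on); result: nodes: 1:P, 2:P, 3:P, 4:P, 6:t1, 8:t2, 11:tok, 13:tok, 16:tok, 17:tok edges: (1,8,in); (3,6,in); (4,8,in); (6,1,out); (11,1,on); (13,3,on); (16,4,on); (17,1,on)
step 2: rule r1; match: 0->6, 1->3, 2->1, 3->13; deleted nodes 13; deleted edges (13,3,on); added nodes 18; added edges (18,1,on); result: nodes: 1:P, 2:P, 3:P, 4:P, 6:t1, 8:t2, 11:tok, 16:tok, 17:tok, 18:tok edges: (1,8,in); (3,6,in); (4,8,in); (6,1,out); (11,1,on); (16,4,on); (17,1,on); (18,1,on)
step 3: rule r2; match: 0->8, 1->1, 2->4, 3->11, 4->16; deleted nodes 11, 16; deleted edges (11,1,on); (16,4,on); added nodes (none); added edges (none); result: nodes: 1:P, 2:P, 3:P, 4:P, 6:t1, 8:t2, 17:tok, 18:tok edges: (1,8,in); (3,6,in); (4,8,in); (6,1,out); (17,1,on); (18,1,on)
final:
nodes: 1:P, 2:P, 3:P, 4:P, 6:t1, 8:t2, 17:tok, 18:tok
edges: (1,8,in); (3,6,in); (4,8,in); (6,1,out); (17,1,on); (18,1,on)


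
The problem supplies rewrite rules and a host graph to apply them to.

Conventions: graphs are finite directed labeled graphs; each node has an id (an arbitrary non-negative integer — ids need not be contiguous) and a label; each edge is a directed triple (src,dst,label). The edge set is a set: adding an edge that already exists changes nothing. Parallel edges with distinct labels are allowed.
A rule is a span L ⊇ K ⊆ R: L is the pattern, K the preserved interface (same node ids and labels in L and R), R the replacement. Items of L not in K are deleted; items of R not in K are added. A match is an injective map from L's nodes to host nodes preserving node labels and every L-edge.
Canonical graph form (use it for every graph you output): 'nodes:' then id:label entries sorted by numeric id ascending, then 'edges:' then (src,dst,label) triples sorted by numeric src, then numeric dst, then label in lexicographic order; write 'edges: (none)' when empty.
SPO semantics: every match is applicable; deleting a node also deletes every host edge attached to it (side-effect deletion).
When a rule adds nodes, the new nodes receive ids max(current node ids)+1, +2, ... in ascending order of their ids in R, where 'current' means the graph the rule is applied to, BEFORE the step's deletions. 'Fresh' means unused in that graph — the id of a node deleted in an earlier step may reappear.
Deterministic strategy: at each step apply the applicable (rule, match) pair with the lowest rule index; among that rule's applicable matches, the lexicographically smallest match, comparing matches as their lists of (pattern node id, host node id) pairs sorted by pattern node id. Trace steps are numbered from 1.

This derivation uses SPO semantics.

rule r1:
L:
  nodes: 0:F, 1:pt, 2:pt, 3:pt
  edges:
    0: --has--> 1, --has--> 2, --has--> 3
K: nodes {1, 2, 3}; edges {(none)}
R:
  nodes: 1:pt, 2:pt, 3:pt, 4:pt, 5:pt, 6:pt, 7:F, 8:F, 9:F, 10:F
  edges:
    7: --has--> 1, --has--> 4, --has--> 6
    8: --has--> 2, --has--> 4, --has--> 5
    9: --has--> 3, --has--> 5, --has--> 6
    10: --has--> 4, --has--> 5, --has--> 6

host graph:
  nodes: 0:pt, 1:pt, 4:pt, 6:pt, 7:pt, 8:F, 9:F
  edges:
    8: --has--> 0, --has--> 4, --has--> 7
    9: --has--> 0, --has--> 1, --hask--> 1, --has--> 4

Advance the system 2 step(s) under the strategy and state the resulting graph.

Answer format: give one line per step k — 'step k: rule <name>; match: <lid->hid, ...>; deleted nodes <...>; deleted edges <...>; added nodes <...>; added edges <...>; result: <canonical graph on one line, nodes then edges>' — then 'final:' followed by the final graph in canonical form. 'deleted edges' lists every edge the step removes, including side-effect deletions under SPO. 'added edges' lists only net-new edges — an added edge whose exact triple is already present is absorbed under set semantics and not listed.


step 1: rule r1; match: 0->8, 1->0, 2->4, 3->7; deleted nodes 8; deleted edges (8,0,has); (8,4,has); (8,7,has); added nodes 10, 11, 12, 13, 14, 15, 16; added edges (13,0,has); (13,10,has); (13,12,has); (14,4,has); (14,10,has); (14,11,has); (15,7,has); (15,11,has); (15,12,has); (16,10,has); (16,11,has); (16,12,has); result: nodes: 0:pt, 1:pt, 4:pt, 6:pt, 7:pt, 9:F, 10:pt, 11:pt, 12:pt, 13:F, 14:F, 15:F, 16:F edges: (9,0,has); (9,1,has); (9,1,hask); (9,4,has); (13,0,has); (13,10,has); (13,12,has); (14,4,has); (14,10,has); (14,11,has); (15,7,has); (15,11,has); (15,12,has); (16,10,has); (16,11,has); (16,12,has)
step 2: rule r1; match: 0->9, 1->0, 2->1, 3->4; deleted nodes 9; deleted edges (9,0,has); (9,1,has); (9,1,hask); (9,4,has); added nodes 17, 18, 19, 20, 21, 22, 23; added edges (20,0,has); (20,17,has); (20,19,has); (21,1,has); (21,17,has); (21,18,has); (22,4,has); (22,18,has); (22,19,has); (23,17,has); (23,18,has); (23,19,has); result: nodes: 0:pt, 1:pt, 4:pt, 6:pt, 7:pt, 10:pt, 11:pt, 12:pt, 13:F, 14:F, 15:F, 16:F, 17:pt, 18:pt, 19:pt, 20:F, 21:F, 22:F, 23:F edges: (13,0,has); (13,10,has); (13,12,has); (14,4,has); (14,10,has); (14,11,has); (15,7,has); (15,11,has); (15,12,has); (16,10,has); (16,11,has); (16,12,has); (20,0,has); (20,17,has); (20,19,has); (21,1,has); (21,17,has); (21,18,has); (22,4,has); (22,18,has); (22,19,has); (23,17,has); (23,18,has); (23,19,has)
final:
nodes: 0:pt, 1:pt, 4:pt, 6:pt, 7:pt, 10:pt, 11:pt, 12:pt, 13:F, 14:F, 15:F, 16:F, 17:pt, 18:pt, 19:pt, 20:F, 21:F, 22:F, 23:F
edges: (13,0,has); (13,10,has); (13,12,has); (14,4,has); (14,10,has); (14,11,has); (15,7,has); (15,11,has); (15,12,has); (16,10,has); (16,11,has); (16,12,has); (20,0,has); (20,17,has); (20,19,has); (21,1,has); (21,17,has); (21,18,has); (22,4,has); (22,18,has); (22,19,has); (23,17,has); (23,18,has); (23,19,has)


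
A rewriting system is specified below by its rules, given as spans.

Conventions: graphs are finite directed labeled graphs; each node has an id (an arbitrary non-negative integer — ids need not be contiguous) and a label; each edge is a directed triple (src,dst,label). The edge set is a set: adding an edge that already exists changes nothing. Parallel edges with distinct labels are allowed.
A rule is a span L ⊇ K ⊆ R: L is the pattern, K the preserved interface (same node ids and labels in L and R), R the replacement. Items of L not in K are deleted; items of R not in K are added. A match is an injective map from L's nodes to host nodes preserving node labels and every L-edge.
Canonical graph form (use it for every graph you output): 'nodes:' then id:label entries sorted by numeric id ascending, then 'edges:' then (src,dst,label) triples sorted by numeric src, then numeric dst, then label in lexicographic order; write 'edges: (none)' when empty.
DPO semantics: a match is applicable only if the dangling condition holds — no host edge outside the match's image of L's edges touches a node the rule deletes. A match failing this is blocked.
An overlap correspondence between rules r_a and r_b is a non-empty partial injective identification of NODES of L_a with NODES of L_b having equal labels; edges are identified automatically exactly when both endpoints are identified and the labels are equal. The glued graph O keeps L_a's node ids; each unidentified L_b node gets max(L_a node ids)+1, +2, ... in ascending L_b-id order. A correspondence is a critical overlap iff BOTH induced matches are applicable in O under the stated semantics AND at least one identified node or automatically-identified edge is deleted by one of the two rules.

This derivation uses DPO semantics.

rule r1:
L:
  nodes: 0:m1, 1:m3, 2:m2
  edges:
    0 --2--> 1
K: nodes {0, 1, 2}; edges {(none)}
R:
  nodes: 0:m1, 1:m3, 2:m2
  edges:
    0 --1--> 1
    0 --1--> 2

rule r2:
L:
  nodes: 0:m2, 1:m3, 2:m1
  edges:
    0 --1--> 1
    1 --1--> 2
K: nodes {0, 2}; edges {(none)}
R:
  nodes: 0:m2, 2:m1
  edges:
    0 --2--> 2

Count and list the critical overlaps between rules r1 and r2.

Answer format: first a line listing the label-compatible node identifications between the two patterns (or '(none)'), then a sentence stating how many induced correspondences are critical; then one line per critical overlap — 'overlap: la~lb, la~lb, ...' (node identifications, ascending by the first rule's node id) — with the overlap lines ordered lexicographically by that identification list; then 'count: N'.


label-compatible node identifications between L(r1) and L(r2): 0~2, 1~1, 2~0
0 of the induced correspondences are critical overlaps of r1 and r2.
count: 0
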